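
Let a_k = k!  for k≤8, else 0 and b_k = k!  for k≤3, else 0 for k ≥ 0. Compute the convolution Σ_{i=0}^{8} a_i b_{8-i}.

The convolution is the t^8 coefficient of A(t)B(t).
Σ = 1·0 + 1·0 + 2·0 + 6·0 + 24·0 + 120·6 + 720·2 + 5040·1 + 40320·1 = 47520.

47520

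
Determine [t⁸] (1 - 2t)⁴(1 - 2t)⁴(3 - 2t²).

-2816

(1 - 2t)⁴ has coefficients 1,-8,24,-32,16 for degrees 0…4.
(1 - 2t)⁴ has coefficients 1,-8,24,-32,16,0,0,0,0 for degrees 0…8.
Finally multiplying by (3 - 2t²), the product of all factors after the first has coefficients 3,-24,70,-80,0,64,-32,0,0 for degrees 0…8.
[t⁸] = 1·0 − 8·0 + 24·(-32) − 32·64 + 16·0 = -2816.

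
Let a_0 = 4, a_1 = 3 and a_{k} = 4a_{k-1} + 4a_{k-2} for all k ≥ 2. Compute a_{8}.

329728

The ordinary generating function has denominator 1 - 4y - 4y^2.
Iterating the recurrence: a_0,…,a_{8} = 4, 3, 28, 124, 608, 2928, 14144, 68288, 329728.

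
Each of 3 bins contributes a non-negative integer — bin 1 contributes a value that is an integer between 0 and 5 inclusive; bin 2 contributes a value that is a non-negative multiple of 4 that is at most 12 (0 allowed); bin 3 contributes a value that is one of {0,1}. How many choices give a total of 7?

The generating function for the choices is (1 + y + y^2 + y^3 + y^4 + y^5)·(1 + y^4 + y^8 + y^12)·(1 + y); the count is [y^7].
(1 + y + y^2 + y^3 + y^4 + y^5) has coefficients 1,1,1,1,1,1 for degrees 0…5.
(1 + y^4 + y^8 + y^12) has coefficients 1,0,0,0,1,0,0,0 for degrees 0…7.
Finally multiplying by (1 + y), the product of all factors after the first has coefficients 1,1,0,0,1,1,0,0 for degrees 0…7.
[y^7] = 1·0 + 1·0 + 1·1 + 1·1 + 1·0 + 1·0 = 2.

2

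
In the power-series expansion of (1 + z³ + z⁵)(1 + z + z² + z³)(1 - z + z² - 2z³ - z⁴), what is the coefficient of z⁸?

(1 + z³ + z⁵) has coefficients 1,0,0,1,0,1 for degrees 0…5.
(1 + z + z² + z³) has coefficients 1,1,1,1,0,0,0,0,0 for degrees 0…8.
Finally multiplying by (1 - z + z² - 2z³ - z⁴), the product of all factors after the first has coefficients 1,0,1,-1,-3,-2,-3,-1,0 for degrees 0…8.
[z⁸] = 1·0 + 1·(-2) + 1·(-1) = -3.

-3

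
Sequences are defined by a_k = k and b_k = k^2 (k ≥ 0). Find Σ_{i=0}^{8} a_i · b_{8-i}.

336

Write out a_i and b_{8-i} for i = 0,…,8 and sum the products.
Σ = 0·64 + 1·49 + 2·36 + 3·25 + 4·16 + 5·9 + 6·4 + 7·1 + 8·0 = 336.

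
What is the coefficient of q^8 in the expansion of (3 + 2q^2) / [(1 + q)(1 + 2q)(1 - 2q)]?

1193

Partial fractions give a closed form: a_n = (-5/3)·(-1)^n + (7/2)·(-2)^n + (7/6)·2^n.
At n = 8: a_8 = 1193.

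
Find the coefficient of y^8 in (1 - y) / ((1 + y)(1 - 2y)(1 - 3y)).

Partial fractions give a closed form: a_n = (1/6)·(-1)^n + (-2/3)·2^n + (3/2)·3^n.
At n = 8: a_8 = 9671.

9671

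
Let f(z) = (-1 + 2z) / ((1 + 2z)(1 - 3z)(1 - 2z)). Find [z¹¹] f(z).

-105469

The denominator gives the recurrence a_n = 3a_(n−1) + 4a_(n−2) − 12a_(n−3) for n ≥ 3; the numerator fixes a_0 = -1, a_1 = -1, a_2 = -7.
Iterating: -1, -1, -7, -13, -55, -133, -463, -1261, -4039, -11605, -35839, -105469, so a_11 = -105469.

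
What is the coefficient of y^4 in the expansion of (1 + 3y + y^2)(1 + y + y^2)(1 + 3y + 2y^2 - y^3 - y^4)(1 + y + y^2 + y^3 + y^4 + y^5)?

(1 + 3y + y^2) has coefficients 1,3,1 for degrees 0…2.
(1 + y + y^2) has coefficients 1,1,1,0,0 for degrees 0…4.
Multiplying by (1 + 3y + 2y^2 - y^3 - y^4) gives running coefficients 1,4,6,4,0 for degrees 0…4.
Finally multiplying by (1 + y + y^2 + y^3 + y^4 + y^5), the product of all factors after the first has coefficients 1,5,11,15,15 for degrees 0…4.
[y^4] = 1·15 + 3·15 + 1·11 = 71.

71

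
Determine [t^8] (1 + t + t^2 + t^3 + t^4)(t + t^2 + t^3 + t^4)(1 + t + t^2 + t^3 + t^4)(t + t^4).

(1 + t + t^2 + t^3 + t^4) has coefficients 1,1,1,1,1 for degrees 0…4.
(t + t^2 + t^3 + t^4) has coefficients 0,1,1,1,1,0,0,0,0 for degrees 0…8.
Multiplying by (1 + t + t^2 + t^3 + t^4) gives running coefficients 0,1,2,3,4,4,3,2,1 for degrees 0…8.
Finally multiplying by (t + t^4), the product of all factors after the first has coefficients 0,0,1,2,3,5,6,6,6 for degrees 0…8.
[t^8] = 1·6 + 1·6 + 1·6 + 1·5 + 1·3 = 26.

26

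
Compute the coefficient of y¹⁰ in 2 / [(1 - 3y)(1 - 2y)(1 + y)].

262990

The denominator gives the recurrence a_n = 4a_(n−1) − a_(n−2) − 6a_(n−3) for n ≥ 3; the numerator fixes a_0 = 2, a_1 = 8, a_2 = 30.
Iterating: 2, 8, 30, 100, 322, 1008, 3110, 9500, 28842, 87208, 262990, so a_10 = 262990.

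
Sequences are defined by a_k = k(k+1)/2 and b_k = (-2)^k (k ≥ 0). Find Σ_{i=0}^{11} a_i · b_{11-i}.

The convolution is the x^11 coefficient of A(x)B(x).
Σ = 0·(-2048) + 1·1024 + 3·(-512) + 6·256 + 10·(-128) + 15·64 + 21·(-32) + 28·16 + 36·(-8) + 45·4 + 55·(-2) + 66·1 = 328.

328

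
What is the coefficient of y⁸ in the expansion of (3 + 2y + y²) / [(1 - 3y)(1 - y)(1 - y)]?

55739

The denominator gives the recurrence a_n = 5a_(n−1) − 7a_(n−2) + 3a_(n−3) for n ≥ 3; the numerator fixes a_0 = 3, a_1 = 17, a_2 = 65.
Iterating: 3, 17, 65, 215, 671, 2045, 6173, 18563, 55739, so a_8 = 55739.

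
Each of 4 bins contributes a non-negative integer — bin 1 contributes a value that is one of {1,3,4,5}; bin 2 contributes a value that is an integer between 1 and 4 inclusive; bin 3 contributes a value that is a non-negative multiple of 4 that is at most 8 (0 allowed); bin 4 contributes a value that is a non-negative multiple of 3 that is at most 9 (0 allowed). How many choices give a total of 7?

The generating function for the choices is (t + t^3 + t^4 + t^5)·(t + t^2 + t^3 + t^4)·(1 + t^4 + t^8)·(1 + t^3 + t^6 + t^9); the count is [t^7].
(t + t^3 + t^4 + t^5) has coefficients 0,1,0,1,1,1 for degrees 0…5.
(t + t^2 + t^3 + t^4) has coefficients 0,1,1,1,1,0,0,0 for degrees 0…7.
Multiplying by (1 + t^4 + t^8) gives running coefficients 0,1,1,1,1,1,1,1 for degrees 0…7.
Finally multiplying by (1 + t^3 + t^6 + t^9), the product of all factors after the first has coefficients 0,1,1,1,2,2,2,3 for degrees 0…7.
[t^7] = 1·2 + 1·2 + 1·1 + 1·1 = 6.

6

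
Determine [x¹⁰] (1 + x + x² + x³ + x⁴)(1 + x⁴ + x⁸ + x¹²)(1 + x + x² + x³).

(1 + x + x² + x³ + x⁴) has coefficients 1,1,1,1,1 for degrees 0…4.
(1 + x⁴ + x⁸ + x¹²) has coefficients 1,0,0,0,1,0,0,0,1,0,0 for degrees 0…10.
Finally multiplying by (1 + x + x² + x³), the product of all factors after the first has coefficients 1,1,1,1,1,1,1,1,1,1,1 for degrees 0…10.
[x¹⁰] = 1·1 + 1·1 + 1·1 + 1·1 + 1·1 = 5.

5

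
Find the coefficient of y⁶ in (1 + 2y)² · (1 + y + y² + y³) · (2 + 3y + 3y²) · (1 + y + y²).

(1 + 2y)² has coefficients 1,4,4 for degrees 0…2.
(1 + y + y² + y³) has coefficients 1,1,1,1,0,0,0 for degrees 0…6.
Multiplying by (2 + 3y + 3y²) gives running coefficients 2,5,8,8,6,3,0 for degrees 0…6.
Finally multiplying by (1 + y + y²), the product of all factors after the first has coefficients 2,7,15,21,22,17,9 for degrees 0…6.
[y⁶] = 1·9 + 4·17 + 4·22 = 165.

165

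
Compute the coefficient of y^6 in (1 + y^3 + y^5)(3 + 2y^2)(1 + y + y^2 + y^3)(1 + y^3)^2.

(1 + y^3 + y^5) has coefficients 1,0,0,1,0,1 for degrees 0…5.
(3 + 2y^2) has coefficients 3,0,2,0,0,0,0 for degrees 0…6.
Multiplying by (1 + y + y^2 + y^3) gives running coefficients 3,3,5,5,2,2,0 for degrees 0…6.
Finally multiplying by (1 + y^3)^2, the product of all factors after the first has coefficients 3,3,5,11,8,12,13 for degrees 0…6.
[y^6] = 1·13 + 1·11 + 1·3 = 27.

27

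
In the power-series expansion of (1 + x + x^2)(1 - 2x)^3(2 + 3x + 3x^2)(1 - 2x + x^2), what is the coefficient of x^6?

31

(1 + x + x^2) has coefficients 1,1,1 for degrees 0…2.
(1 - 2x)^3 has coefficients 1,-6,12,-8,0,0,0 for degrees 0…6.
Multiplying by (2 + 3x + 3x^2) gives running coefficients 2,-9,9,2,12,-24,0 for degrees 0…6.
Finally multiplying by (1 - 2x + x^2), the product of all factors after the first has coefficients 2,-13,29,-25,17,-46,60 for degrees 0…6.
[x^6] = 1·60 + 1·(-46) + 1·17 = 31.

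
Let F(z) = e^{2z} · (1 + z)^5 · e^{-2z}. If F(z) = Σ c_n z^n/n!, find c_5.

120

The EGF product rule gives c_5 = Σ_{k_1+k_2+k_3=5} C(5; k_1,k_2,k_3) · ∏ g_i(k_i), where e^{2z} gives (2)^k; (1+z)^5 gives the falling factorial (5)_k; e^{-2z} gives (-2)^k.
g_1(k) for k = 0…5: 1, 2, 4, 8, 16, 32.
g_2(k) for k = 0…5: 1, 5, 20, 60, 120, 120.
g_3(k) for k = 0…5: 1, -2, 4, -8, 16, -32.
First combine the last two factors: h(k) = Σ_j C(k,j)·g_2(j)·g_3(k−j) for k = 0…5: 1, 3, 4, -8, -24, 88.
c_5 = Σ_k C(5,k)·g_1(k)·h(5−k) = 1·1·88 + 5·2·(-24) + 10·4·(-8) + 10·8·4 + 5·16·3 + 1·32·1 = 88 − 240 − 320 + 320 + 240 + 32 = 120.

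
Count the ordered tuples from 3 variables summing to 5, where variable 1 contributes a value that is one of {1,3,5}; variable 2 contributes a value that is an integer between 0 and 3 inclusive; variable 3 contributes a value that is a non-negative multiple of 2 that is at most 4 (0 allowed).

5

The generating function for the choices is (z + z³ + z⁵)·(1 + z + z² + z³)·(1 + z² + z⁴); the count is [z⁵].
(z + z³ + z⁵) has coefficients 0,1,0,1,0,1 for degrees 0…5.
(1 + z + z² + z³) has coefficients 1,1,1,1,0,0 for degrees 0…5.
Finally multiplying by (1 + z² + z⁴), the product of all factors after the first has coefficients 1,1,2,2,2,2 for degrees 0…5.
[z⁵] = 1·2 + 1·2 + 1·1 = 5.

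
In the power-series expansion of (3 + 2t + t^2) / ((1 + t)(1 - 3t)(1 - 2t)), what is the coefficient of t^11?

Partial fractions give a closed form: a_n = (1/6)·(-1)^n + (17/2)·3^n + (-17/3)·2^n.
At n = 11: a_11 = 1494144.

1494144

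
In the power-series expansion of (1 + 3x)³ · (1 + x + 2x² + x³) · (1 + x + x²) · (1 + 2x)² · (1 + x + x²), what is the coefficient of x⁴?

(1 + 3x)³ has coefficients 1,9,27,27 for degrees 0…3.
(1 + x + 2x² + x³) has coefficients 1,1,2,1,0 for degrees 0…4.
Multiplying by (1 + x + x²) gives running coefficients 1,2,4,4,3 for degrees 0…4.
Multiplying by (1 + 2x)² gives running coefficients 1,6,16,28,35 for degrees 0…4.
Finally multiplying by (1 + x + x²), the product of all factors after the first has coefficients 1,7,23,50,79 for degrees 0…4.
[x⁴] = 1·79 + 9·50 + 27·23 + 27·7 = 1339.

1339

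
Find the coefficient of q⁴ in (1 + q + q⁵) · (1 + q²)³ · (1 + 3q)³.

138

(1 + q + q⁵) has coefficients 1,1,0,0,0 for degrees 0…4.
(1 + q²)³ has coefficients 1,0,3,0,3 for degrees 0…4.
Finally multiplying by (1 + 3q)³, the product of all factors after the first has coefficients 1,9,30,54,84 for degrees 0…4.
[q⁴] = 1·84 + 1·54 = 138.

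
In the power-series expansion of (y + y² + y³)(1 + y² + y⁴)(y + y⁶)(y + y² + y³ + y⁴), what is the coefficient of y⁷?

6

(y + y² + y³) has coefficients 0,1,1,1 for degrees 0…3.
(1 + y² + y⁴) has coefficients 1,0,1,0,1,0,0,0 for degrees 0…7.
Multiplying by (y + y⁶) gives running coefficients 0,1,0,1,0,1,1,0 for degrees 0…7.
Finally multiplying by (y + y² + y³ + y⁴), the product of all factors after the first has coefficients 0,0,1,1,2,2,2,3 for degrees 0…7.
[y⁷] = 1·2 + 1·2 + 1·2 = 6.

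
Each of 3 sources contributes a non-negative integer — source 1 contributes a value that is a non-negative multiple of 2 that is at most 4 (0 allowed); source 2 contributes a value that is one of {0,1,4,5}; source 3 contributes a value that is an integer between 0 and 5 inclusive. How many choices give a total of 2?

3

The generating function for the choices is (1 + x^2 + x^4)·(1 + x + x^4 + x^5)·(1 + x + x^2 + x^3 + x^4 + x^5); the count is [x^2].
(1 + x^2 + x^4) has coefficients 1,0,1 for degrees 0…2.
(1 + x + x^4 + x^5) has coefficients 1,1,0 for degrees 0…2.
Finally multiplying by (1 + x + x^2 + x^3 + x^4 + x^5), the product of all factors after the first has coefficients 1,2,2 for degrees 0…2.
[x^2] = 1·2 + 1·1 = 3.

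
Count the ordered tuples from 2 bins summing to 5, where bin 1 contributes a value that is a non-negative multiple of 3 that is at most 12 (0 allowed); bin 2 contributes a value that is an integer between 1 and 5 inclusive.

2

The generating function for the choices is (1 + x^3 + x^6 + x^9 + x^12)·(x + x^2 + x^3 + x^4 + x^5); the count is [x^5].
(1 + x^3 + x^6 + x^9 + x^12) has coefficients 1,0,0,1,0,0 for degrees 0…5.
(x + x^2 + x^3 + x^4 + x^5) has coefficients 0,1,1,1,1,1 for degrees 0…5.
[x^5] = 1·1 + 1·1 = 2.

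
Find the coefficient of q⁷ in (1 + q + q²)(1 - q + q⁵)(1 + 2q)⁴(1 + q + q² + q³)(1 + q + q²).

(1 + q + q²) has coefficients 1,1,1 for degrees 0…2.
(1 - q + q⁵) has coefficients 1,-1,0,0,0,1,0,0 for degrees 0…7.
Multiplying by (1 + 2q)⁴ gives running coefficients 1,7,16,8,-16,-15,8,24 for degrees 0…7.
Multiplying by (1 + q + q² + q³) gives running coefficients 1,8,24,32,15,-7,-15,1 for degrees 0…7.
Finally multiplying by (1 + q + q²), the product of all factors after the first has coefficients 1,9,33,64,71,40,-7,-21 for degrees 0…7.
[q⁷] = 1·(-21) + 1·(-7) + 1·40 = 12.

12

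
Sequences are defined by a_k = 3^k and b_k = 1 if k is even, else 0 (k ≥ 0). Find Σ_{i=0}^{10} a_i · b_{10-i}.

66430

This is [x^10] in the product of the two ordinary generating functions.
Σ = 1·1 + 3·0 + 9·1 + 27·0 + 81·1 + 243·0 + 729·1 + 2187·0 + 6561·1 + 19683·0 + 59049·1 = 66430.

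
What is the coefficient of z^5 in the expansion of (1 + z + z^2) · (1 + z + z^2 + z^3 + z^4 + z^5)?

(1 + z + z^2) has coefficients 1,1,1 for degrees 0…2.
(1 + z + z^2 + z^3 + z^4 + z^5) has coefficients 1,1,1,1,1,1 for degrees 0…5.
[z^5] = 1·1 + 1·1 + 1·1 = 3.

3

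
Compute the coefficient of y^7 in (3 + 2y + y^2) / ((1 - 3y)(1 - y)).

The denominator gives the recurrence a_n = 4a_(n−1) − 3a_(n−2) for n ≥ 3; the numerator fixes a_0 = 3, a_1 = 14, a_2 = 48.
Iterating: 3, 14, 48, 150, 456, 1374, 4128, 12390, so a_7 = 12390.

12390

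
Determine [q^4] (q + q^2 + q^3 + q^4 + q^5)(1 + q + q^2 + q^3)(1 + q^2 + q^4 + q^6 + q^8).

6

(q + q^2 + q^3 + q^4 + q^5) has coefficients 0,1,1,1,1 for degrees 0…4.
(1 + q + q^2 + q^3) has coefficients 1,1,1,1,0 for degrees 0…4.
Finally multiplying by (1 + q^2 + q^4 + q^6 + q^8), the product of all factors after the first has coefficients 1,1,2,2,2 for degrees 0…4.
[q^4] = 1·2 + 1·2 + 1·1 + 1·1 = 6.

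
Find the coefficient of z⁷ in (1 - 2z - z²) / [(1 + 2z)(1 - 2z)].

The denominator gives the recurrence a_n = 4a_(n−2) for n ≥ 3; the numerator fixes a_0 = 1, a_1 = -2, a_2 = 3.
Iterating: 1, -2, 3, -8, 12, -32, 48, -128, so a_7 = -128.

-128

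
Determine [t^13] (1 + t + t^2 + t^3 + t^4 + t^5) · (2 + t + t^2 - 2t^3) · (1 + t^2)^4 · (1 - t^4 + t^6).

10

(1 + t + t^2 + t^3 + t^4 + t^5) has coefficients 1,1,1,1,1,1 for degrees 0…5.
(2 + t + t^2 - 2t^3) has coefficients 2,1,1,-2,0,0,0,0,0,0,0,0,0,0 for degrees 0…13.
Multiplying by (1 + t^2)^4 gives running coefficients 2,1,9,2,16,-2,14,-8,6,-7,1,-2,0,0 for degrees 0…13.
Finally multiplying by (1 - t^4 + t^6), the product of all factors after the first has coefficients 2,1,9,2,14,-3,7,-9,-1,-3,3,4,8,-1 for degrees 0…13.
[t^13] = 1·(-1) + 1·8 + 1·4 + 1·3 + 1·(-3) + 1·(-1) = 10.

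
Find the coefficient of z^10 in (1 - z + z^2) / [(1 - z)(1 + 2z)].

1195

The denominator gives the recurrence a_n = −a_(n−1) + 2a_(n−2) for n ≥ 3; the numerator fixes a_0 = 1, a_1 = -2, a_2 = 5.
Iterating: 1, -2, 5, -9, 19, -37, 75, -149, 299, -597, 1195, so a_10 = 1195.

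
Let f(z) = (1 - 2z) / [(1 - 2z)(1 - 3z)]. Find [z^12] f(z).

531441

The denominator gives the recurrence a_n = 5a_(n−1) − 6a_(n−2) for n ≥ 3; the numerator fixes a_0 = 1, a_1 = 3, a_2 = 9.
Iterating: 1, 3, 9, 27, 81, 243, 729, 2187, 6561, 19683, 59049, 177147, 531441, so a_12 = 531441.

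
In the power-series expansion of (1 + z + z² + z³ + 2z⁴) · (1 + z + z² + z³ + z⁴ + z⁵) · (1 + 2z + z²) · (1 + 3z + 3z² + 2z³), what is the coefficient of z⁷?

189

(1 + z + z² + z³ + 2z⁴) has coefficients 1,1,1,1,2 for degrees 0…4.
(1 + z + z² + z³ + z⁴ + z⁵) has coefficients 1,1,1,1,1,1,0,0 for degrees 0…7.
Multiplying by (1 + 2z + z²) gives running coefficients 1,3,4,4,4,4,3,1 for degrees 0…7.
Finally multiplying by (1 + 3z + 3z² + 2z³), the product of all factors after the first has coefficients 1,6,16,27,34,36,35,30 for degrees 0…7.
[z⁷] = 1·30 + 1·35 + 1·36 + 1·34 + 2·27 = 189.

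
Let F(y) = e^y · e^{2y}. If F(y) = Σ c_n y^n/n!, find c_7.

2187

The EGF product rule gives c_7 = Σ_{k_1+k_2=7} C(7; k_1,k_2) · ∏ g_i(k_i), where e^y gives (1)^k; e^{2y} gives (2)^k.
g_1(k) for k = 0…7: 1, 1, 1, 1, 1, 1, 1, 1.
g_2(k) for k = 0…7: 1, 2, 4, 8, 16, 32, 64, 128.
c_7 = Σ_k C(7,k)·g_1(k)·g_2(7−k) = 1·1·128 + 7·1·64 + 21·1·32 + 35·1·16 + 35·1·8 + 21·1·4 + 7·1·2 + 1·1·1 = 128 + 448 + 672 + 560 + 280 + 84 + 14 + 1 = 2187.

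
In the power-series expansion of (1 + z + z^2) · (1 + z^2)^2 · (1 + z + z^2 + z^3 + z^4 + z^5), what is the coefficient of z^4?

(1 + z + z^2) has coefficients 1,1,1 for degrees 0…2.
(1 + z^2)^2 has coefficients 1,0,2,0,1 for degrees 0…4.
Finally multiplying by (1 + z + z^2 + z^3 + z^4 + z^5), the product of all factors after the first has coefficients 1,1,3,3,4 for degrees 0…4.
[z^4] = 1·4 + 1·3 + 1·3 = 10.

10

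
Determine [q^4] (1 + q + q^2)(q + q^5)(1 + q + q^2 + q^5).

(1 + q + q^2) has coefficients 1,1,1 for degrees 0…2.
(q + q^5) has coefficients 0,1,0,0,0 for degrees 0…4.
Finally multiplying by (1 + q + q^2 + q^5), the product of all factors after the first has coefficients 0,1,1,1,0 for degrees 0…4.
[q^4] = 1·0 + 1·1 + 1·1 = 2.

2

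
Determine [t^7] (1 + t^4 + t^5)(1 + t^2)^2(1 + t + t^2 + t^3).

(1 + t^4 + t^5) has coefficients 1,0,0,0,1,1 for degrees 0…5.
(1 + t^2)^2 has coefficients 1,0,2,0,1,0,0,0 for degrees 0…7.
Finally multiplying by (1 + t + t^2 + t^3), the product of all factors after the first has coefficients 1,1,3,3,3,3,1,1 for degrees 0…7.
[t^7] = 1·1 + 1·3 + 1·3 = 7.

7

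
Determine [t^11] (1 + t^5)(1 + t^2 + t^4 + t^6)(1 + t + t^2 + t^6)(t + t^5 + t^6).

(1 + t^5) has coefficients 1,0,0,0,0,1 for degrees 0…5.
(1 + t^2 + t^4 + t^6) has coefficients 1,0,1,0,1,0,1,0,0,0,0,0 for degrees 0…11.
Multiplying by (1 + t + t^2 + t^6) gives running coefficients 1,1,2,1,2,1,3,1,2,0,1,0 for degrees 0…11.
Finally multiplying by (t + t^5 + t^6), the product of all factors after the first has coefficients 0,1,1,2,1,3,3,6,4,5,3,5 for degrees 0…11.
[t^11] = 1·5 + 1·3 = 8.

8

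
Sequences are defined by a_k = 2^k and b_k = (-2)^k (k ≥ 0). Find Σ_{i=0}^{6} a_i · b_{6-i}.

64

This is [x^6] in the product of the two ordinary generating functions.
Σ = 1·64 + 2·(-32) + 4·16 + 8·(-8) + 16·4 + 32·(-2) + 64·1 = 64.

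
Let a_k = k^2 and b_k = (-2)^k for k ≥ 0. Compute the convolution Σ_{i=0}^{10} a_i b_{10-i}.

Write out a_i and b_{10-i} for i = 0,…,10 and sum the products.
Σ = 0·1024 + 1·(-512) + 4·256 + 9·(-128) + 16·64 + 25·(-32) + 36·16 + 49·(-8) + 64·4 + 81·(-2) + 100·1 = -38.

-38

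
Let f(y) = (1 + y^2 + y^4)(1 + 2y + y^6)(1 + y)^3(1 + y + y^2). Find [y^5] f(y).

(1 + y^2 + y^4) has coefficients 1,0,1,0,1 for degrees 0…4.
(1 + 2y + y^6) has coefficients 1,2,0,0,0,0 for degrees 0…5.
Multiplying by (1 + y)^3 gives running coefficients 1,5,9,7,2,0 for degrees 0…5.
Finally multiplying by (1 + y + y^2), the product of all factors after the first has coefficients 1,6,15,21,18,9 for degrees 0…5.
[y^5] = 1·9 + 1·21 + 1·6 = 36.

36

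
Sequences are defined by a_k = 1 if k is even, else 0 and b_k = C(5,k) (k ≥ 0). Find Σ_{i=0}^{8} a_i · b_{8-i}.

This is [x^8] in the product of the two ordinary generating functions.
Σ = 1·0 + 0·0 + 1·0 + 0·1 + 1·5 + 0·10 + 1·10 + 0·5 + 1·1 = 16.

16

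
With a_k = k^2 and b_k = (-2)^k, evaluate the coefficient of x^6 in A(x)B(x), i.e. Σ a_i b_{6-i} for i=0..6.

The convolution is the t^6 coefficient of A(t)B(t).
Σ = 0·64 + 1·(-32) + 4·16 + 9·(-8) + 16·4 + 25·(-2) + 36·1 = 10.

10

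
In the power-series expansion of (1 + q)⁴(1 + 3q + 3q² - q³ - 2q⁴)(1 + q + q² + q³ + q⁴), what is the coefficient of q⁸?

(1 + q)⁴ has coefficients 1,4,6,4,1 for degrees 0…4.
(1 + 3q + 3q² - q³ - 2q⁴) has coefficients 1,3,3,-1,-2,0,0,0,0 for degrees 0…8.
Finally multiplying by (1 + q + q² + q³ + q⁴), the product of all factors after the first has coefficients 1,4,7,6,4,3,0,-3,-2 for degrees 0…8.
[q⁸] = 1·(-2) + 4·(-3) + 6·0 + 4·3 + 1·4 = 2.

2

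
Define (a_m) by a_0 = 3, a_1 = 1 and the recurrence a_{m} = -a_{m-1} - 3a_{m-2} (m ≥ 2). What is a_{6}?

The ordinary generating function has denominator 1 + z + 3z^2.
Iterating the recurrence: a_0,…,a_{6} = 3, 1, -10, 7, 23, -44, -25.

-25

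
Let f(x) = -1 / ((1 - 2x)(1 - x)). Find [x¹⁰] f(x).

The denominator gives the recurrence a_n = 3a_(n−1) − 2a_(n−2) for n ≥ 2; the numerator fixes a_0 = -1, a_1 = -3.
Iterating: -1, -3, -7, -15, -31, -63, -127, -255, -511, -1023, -2047, so a_10 = -2047.

-2047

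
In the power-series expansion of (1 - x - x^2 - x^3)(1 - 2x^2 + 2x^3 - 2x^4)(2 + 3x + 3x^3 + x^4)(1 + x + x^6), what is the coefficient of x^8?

2

(1 - x - x^2 - x^3) has coefficients 1,-1,-1,-1 for degrees 0…3.
(1 - 2x^2 + 2x^3 - 2x^4) has coefficients 1,0,-2,2,-2,0,0,0,0 for degrees 0…8.
Multiplying by (2 + 3x + 3x^3 + x^4) gives running coefficients 2,3,-4,1,3,-12,4,-4,-2 for degrees 0…8.
Finally multiplying by (1 + x + x^6), the product of all factors after the first has coefficients 2,5,-1,-3,4,-9,-6,3,-10 for degrees 0…8.
[x^8] = 1·(-10) − 1·3 − 1·(-6) − 1·(-9) = 2.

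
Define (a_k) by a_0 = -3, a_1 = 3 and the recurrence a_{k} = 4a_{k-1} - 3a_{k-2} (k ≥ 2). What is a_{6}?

The ordinary generating function has denominator 1 - 4q + 3q^2.
Iterating the recurrence: a_0,…,a_{6} = -3, 3, 21, 75, 237, 723, 2181.

2181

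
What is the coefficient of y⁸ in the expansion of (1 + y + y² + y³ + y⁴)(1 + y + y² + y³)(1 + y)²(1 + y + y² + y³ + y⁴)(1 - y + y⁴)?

(1 + y + y² + y³ + y⁴) has coefficients 1,1,1,1,1 for degrees 0…4.
(1 + y + y² + y³) has coefficients 1,1,1,1,0,0,0,0,0 for degrees 0…8.
Multiplying by (1 + y)² gives running coefficients 1,3,4,4,3,1,0,0,0 for degrees 0…8.
Multiplying by (1 + y + y² + y³ + y⁴) gives running coefficients 1,4,8,12,15,15,12,8,4 for degrees 0…8.
Finally multiplying by (1 - y + y⁴), the product of all factors after the first has coefficients 1,3,4,4,4,4,5,8,11 for degrees 0…8.
[y⁸] = 1·11 + 1·8 + 1·5 + 1·4 + 1·4 = 32.

32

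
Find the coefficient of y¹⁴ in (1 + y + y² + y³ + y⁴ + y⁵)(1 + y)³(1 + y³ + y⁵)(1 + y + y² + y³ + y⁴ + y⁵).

(1 + y + y² + y³ + y⁴ + y⁵) has coefficients 1,1,1,1,1,1 for degrees 0…5.
(1 + y)³ has coefficients 1,3,3,1,0,0,0,0,0,0,0,0,0,0,0 for degrees 0…14.
Multiplying by (1 + y³ + y⁵) gives running coefficients 1,3,3,2,3,4,4,3,1,0,0,0,0,0,0 for degrees 0…14.
Finally multiplying by (1 + y + y² + y³ + y⁴ + y⁵), the product of all factors after the first has coefficients 1,4,7,9,12,16,19,19,17,15,12,8,4,1,0 for degrees 0…14.
[y¹⁴] = 1·0 + 1·1 + 1·4 + 1·8 + 1·12 + 1·15 = 40.

40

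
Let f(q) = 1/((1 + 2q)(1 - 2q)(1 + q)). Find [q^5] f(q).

-21

Partial fractions give a closed form: a_n = (1)·(-2)^n + (1/3)·2^n + (-1/3)·(-1)^n.
At n = 5: a_5 = -21.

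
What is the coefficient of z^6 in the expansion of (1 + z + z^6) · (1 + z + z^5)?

(1 + z + z^6) has coefficients 1,1,0,0,0,0,1 for degrees 0…6.
(1 + z + z^5) has coefficients 1,1,0,0,0,1,0 for degrees 0…6.
[z^6] = 1·0 + 1·1 + 1·1 = 2.

2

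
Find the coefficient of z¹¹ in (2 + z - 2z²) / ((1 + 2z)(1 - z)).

The denominator gives the recurrence a_n = −a_(n−1) + 2a_(n−2) for n ≥ 3; the numerator fixes a_0 = 2, a_1 = -1, a_2 = 3.
Iterating: 2, -1, 3, -5, 11, -21, 43, -85, 171, -341, 683, -1365, so a_11 = -1365.

-1365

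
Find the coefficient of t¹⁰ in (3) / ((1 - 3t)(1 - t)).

Partial fractions give a closed form: a_n = (9/2)·3^n + (-3/2)·1^n.
At n = 10: a_10 = 265719.

265719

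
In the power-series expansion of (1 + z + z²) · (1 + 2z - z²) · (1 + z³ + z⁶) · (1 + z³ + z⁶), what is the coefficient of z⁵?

4

(1 + z + z²) has coefficients 1,1,1 for degrees 0…2.
(1 + 2z - z²) has coefficients 1,2,-1,0,0,0 for degrees 0…5.
Multiplying by (1 + z³ + z⁶) gives running coefficients 1,2,-1,1,2,-1 for degrees 0…5.
Finally multiplying by (1 + z³ + z⁶), the product of all factors after the first has coefficients 1,2,-1,2,4,-2 for degrees 0…5.
[z⁵] = 1·(-2) + 1·4 + 1·2 = 4.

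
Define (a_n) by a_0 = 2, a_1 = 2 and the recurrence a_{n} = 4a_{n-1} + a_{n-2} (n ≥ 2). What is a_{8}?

57314

The ordinary generating function has denominator 1 - 4t - t^2.
Iterating the recurrence: a_0,…,a_{8} = 2, 2, 10, 42, 178, 754, 3194, 13530, 57314.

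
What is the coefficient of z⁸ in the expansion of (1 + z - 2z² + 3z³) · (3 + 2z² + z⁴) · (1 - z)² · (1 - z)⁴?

-303

(1 + z - 2z² + 3z³) has coefficients 1,1,-2,3 for degrees 0…3.
(3 + 2z² + z⁴) has coefficients 3,0,2,0,1,0,0,0,0 for degrees 0…8.
Multiplying by (1 - z)² gives running coefficients 3,-6,5,-4,3,-2,1,0,0 for degrees 0…8.
Finally multiplying by (1 - z)⁴, the product of all factors after the first has coefficients 3,-18,47,-72,76,-64,48,-32,17 for degrees 0…8.
[z⁸] = 1·17 + 1·(-32) − 2·48 + 3·(-64) = -303.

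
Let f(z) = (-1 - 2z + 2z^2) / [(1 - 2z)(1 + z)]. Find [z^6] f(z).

-63

The denominator gives the recurrence a_n = a_(n−1) + 2a_(n−2) for n ≥ 3; the numerator fixes a_0 = -1, a_1 = -3, a_2 = -3.
Iterating: -1, -3, -3, -9, -15, -33, -63, so a_6 = -63.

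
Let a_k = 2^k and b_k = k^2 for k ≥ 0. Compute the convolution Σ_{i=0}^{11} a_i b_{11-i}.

12117

This is [x^11] in the product of the two ordinary generating functions.
Σ = 1·121 + 2·100 + 4·81 + 8·64 + 16·49 + 32·36 + 64·25 + 128·16 + 256·9 + 512·4 + 1024·1 + 2048·0 = 12117.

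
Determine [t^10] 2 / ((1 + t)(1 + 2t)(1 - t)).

2730

Partial fractions give a closed form: a_n = (-1)·(-1)^n + (8/3)·(-2)^n + (1/3)·1^n.
At n = 10: a_10 = 2730.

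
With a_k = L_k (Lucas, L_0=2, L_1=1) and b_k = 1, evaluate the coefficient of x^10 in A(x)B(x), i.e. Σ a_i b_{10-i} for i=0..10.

Write out a_i and b_{10-i} for i = 0,…,10 and sum the products.
Σ = 2·1 + 1·1 + 3·1 + 4·1 + 7·1 + 11·1 + 18·1 + 29·1 + 47·1 + 76·1 + 123·1 = 321.

321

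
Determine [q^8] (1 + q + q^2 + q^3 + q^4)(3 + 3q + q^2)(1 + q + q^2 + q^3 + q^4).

(1 + q + q^2 + q^3 + q^4) has coefficients 1,1,1,1,1 for degrees 0…4.
(3 + 3q + q^2) has coefficients 3,3,1,0,0,0,0,0,0 for degrees 0…8.
Finally multiplying by (1 + q + q^2 + q^3 + q^4), the product of all factors after the first has coefficients 3,6,7,7,7,4,1,0,0 for degrees 0…8.
[q^8] = 1·0 + 1·0 + 1·1 + 1·4 + 1·7 = 12.

12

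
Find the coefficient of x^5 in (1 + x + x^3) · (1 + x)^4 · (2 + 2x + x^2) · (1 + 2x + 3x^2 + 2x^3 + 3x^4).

(1 + x + x^3) has coefficients 1,1,0,1 for degrees 0…3.
(1 + x)^4 has coefficients 1,4,6,4,1,0 for degrees 0…5.
Multiplying by (2 + 2x + x^2) gives running coefficients 2,10,21,24,16,6 for degrees 0…5.
Finally multiplying by (1 + 2x + 3x^2 + 2x^3 + 3x^4), the product of all factors after the first has coefficients 2,14,47,100,153,182 for degrees 0…5.
[x^5] = 1·182 + 1·153 + 1·47 = 382.

382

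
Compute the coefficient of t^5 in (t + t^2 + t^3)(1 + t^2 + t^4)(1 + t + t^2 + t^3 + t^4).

(t + t^2 + t^3) has coefficients 0,1,1,1 for degrees 0…3.
(1 + t^2 + t^4) has coefficients 1,0,1,0,1,0 for degrees 0…5.
Finally multiplying by (1 + t + t^2 + t^3 + t^4), the product of all factors after the first has coefficients 1,1,2,2,3,2 for degrees 0…5.
[t^5] = 1·3 + 1·2 + 1·2 = 7.

7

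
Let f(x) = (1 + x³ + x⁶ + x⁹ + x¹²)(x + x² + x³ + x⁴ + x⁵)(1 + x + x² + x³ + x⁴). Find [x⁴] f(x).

5

(1 + x³ + x⁶ + x⁹ + x¹²) has coefficients 1,0,0,1,0 for degrees 0…4.
(x + x² + x³ + x⁴ + x⁵) has coefficients 0,1,1,1,1 for degrees 0…4.
Finally multiplying by (1 + x + x² + x³ + x⁴), the product of all factors after the first has coefficients 0,1,2,3,4 for degrees 0…4.
[x⁴] = 1·4 + 1·1 = 5.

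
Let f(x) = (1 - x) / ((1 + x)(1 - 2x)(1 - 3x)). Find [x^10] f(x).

87891

Partial fractions give a closed form: a_n = (1/6)·(-1)^n + (-2/3)·2^n + (3/2)·3^n.
At n = 10: a_10 = 87891.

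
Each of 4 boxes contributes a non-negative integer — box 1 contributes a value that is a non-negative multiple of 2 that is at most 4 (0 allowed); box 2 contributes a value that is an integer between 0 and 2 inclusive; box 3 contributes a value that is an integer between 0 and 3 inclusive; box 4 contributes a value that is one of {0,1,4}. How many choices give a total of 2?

The generating function for the choices is (1 + y² + y⁴)·(1 + y + y²)·(1 + y + y² + y³)·(1 + y + y⁴); the count is [y²].
(1 + y² + y⁴) has coefficients 1,0,1 for degrees 0…2.
(1 + y + y²) has coefficients 1,1,1 for degrees 0…2.
Multiplying by (1 + y + y² + y³) gives running coefficients 1,2,3 for degrees 0…2.
Finally multiplying by (1 + y + y⁴), the product of all factors after the first has coefficients 1,3,5 for degrees 0…2.
[y²] = 1·5 + 1·1 = 6.

6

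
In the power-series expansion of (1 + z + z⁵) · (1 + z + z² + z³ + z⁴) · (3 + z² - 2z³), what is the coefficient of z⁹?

2

(1 + z + z⁵) has coefficients 1,1,0,0,0,1 for degrees 0…5.
(1 + z + z² + z³ + z⁴) has coefficients 1,1,1,1,1,0,0,0,0,0 for degrees 0…9.
Finally multiplying by (3 + z² - 2z³), the product of all factors after the first has coefficients 3,3,4,2,2,-1,-1,-2,0,0 for degrees 0…9.
[z⁹] = 1·0 + 1·0 + 1·2 = 2.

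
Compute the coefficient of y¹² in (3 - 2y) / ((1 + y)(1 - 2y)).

Partial fractions give a closed form: a_n = (5/3)·(-1)^n + (4/3)·2^n.
At n = 12: a_12 = 5463.

5463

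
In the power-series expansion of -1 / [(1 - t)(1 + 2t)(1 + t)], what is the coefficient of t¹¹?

Partial fractions give a closed form: a_n = (-1/6)·1^n + (-4/3)·(-2)^n + (1/2)·(-1)^n.
At n = 11: a_11 = 2730.

2730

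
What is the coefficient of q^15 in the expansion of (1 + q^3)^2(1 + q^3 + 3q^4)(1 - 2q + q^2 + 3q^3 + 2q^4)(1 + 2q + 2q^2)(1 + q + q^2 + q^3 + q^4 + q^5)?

321

(1 + q^3)^2 has coefficients 1,0,0,2,0,0,1 for degrees 0…6.
(1 + q^3 + 3q^4) has coefficients 1,0,0,1,3,0,0,0,0,0,0,0,0,0,0,0 for degrees 0…15.
Multiplying by (1 - 2q + q^2 + 3q^3 + 2q^4) gives running coefficients 1,-2,1,4,3,-5,6,11,6,0,0,0,0,0,0,0 for degrees 0…15.
Multiplying by (1 + 2q + 2q^2) gives running coefficients 1,0,-1,2,13,9,2,13,40,34,12,0,0,0,0,0 for degrees 0…15.
Finally multiplying by (1 + q + q^2 + q^3 + q^4 + q^5), the product of all factors after the first has coefficients 1,1,0,2,15,24,25,38,79,111,110,101,99,86,46,12 for degrees 0…15.
[q^15] = 1·12 + 2·99 + 1·111 = 321.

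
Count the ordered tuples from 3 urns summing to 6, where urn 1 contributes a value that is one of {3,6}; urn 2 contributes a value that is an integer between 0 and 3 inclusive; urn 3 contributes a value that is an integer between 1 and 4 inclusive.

The generating function for the choices is (t³ + t⁶)·(1 + t + t² + t³)·(t + t² + t³ + t⁴); the count is [t⁶].
(t³ + t⁶) has coefficients 0,0,0,1,0,0,1 for degrees 0…6.
(1 + t + t² + t³) has coefficients 1,1,1,1,0,0,0 for degrees 0…6.
Finally multiplying by (t + t² + t³ + t⁴), the product of all factors after the first has coefficients 0,1,2,3,4,3,2 for degrees 0…6.
[t⁶] = 1·3 + 1·0 = 3.

3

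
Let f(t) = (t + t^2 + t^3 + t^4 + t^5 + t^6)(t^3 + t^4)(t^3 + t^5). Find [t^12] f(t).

4

(t + t^2 + t^3 + t^4 + t^5 + t^6) has coefficients 0,1,1,1,1,1,1 for degrees 0…6.
(t^3 + t^4) has coefficients 0,0,0,1,1,0,0,0,0,0,0,0,0 for degrees 0…12.
Finally multiplying by (t^3 + t^5), the product of all factors after the first has coefficients 0,0,0,0,0,0,1,1,1,1,0,0,0 for degrees 0…12.
[t^12] = 1·0 + 1·0 + 1·1 + 1·1 + 1·1 + 1·1 = 4.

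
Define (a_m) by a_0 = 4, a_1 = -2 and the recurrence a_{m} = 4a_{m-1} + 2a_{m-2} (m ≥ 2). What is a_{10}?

The ordinary generating function has denominator 1 - 4x - 2x^2.
Iterating the recurrence: a_0,…,a_{10} = 4, -2, 0, -4, -16, -72, -320, -1424, -6336, -28192, -125440.

-125440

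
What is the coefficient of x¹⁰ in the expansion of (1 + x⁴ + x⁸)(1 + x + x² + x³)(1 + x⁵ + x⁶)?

3

(1 + x⁴ + x⁸) has coefficients 1,0,0,0,1,0,0,0,1 for degrees 0…8.
(1 + x + x² + x³) has coefficients 1,1,1,1,0,0,0,0,0,0,0 for degrees 0…10.
Finally multiplying by (1 + x⁵ + x⁶), the product of all factors after the first has coefficients 1,1,1,1,0,1,2,2,2,1,0 for degrees 0…10.
[x¹⁰] = 1·0 + 1·2 + 1·1 = 3.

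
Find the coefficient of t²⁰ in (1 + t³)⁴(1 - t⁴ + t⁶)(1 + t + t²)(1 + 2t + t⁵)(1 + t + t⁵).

(1 + t³)⁴ has coefficients 1,0,0,4,0,0,6,0,0,4,0,0,1 for degrees 0…12.
(1 - t⁴ + t⁶) has coefficients 1,0,0,0,-1,0,1,0,0,0,0,0,0,0,0,0,0,0,0,0,0 for degrees 0…20.
Multiplying by (1 + t + t²) gives running coefficients 1,1,1,0,-1,-1,0,1,1,0,0,0,0,0,0,0,0,0,0,0,0 for degrees 0…20.
Multiplying by (1 + 2t + t⁵) gives running coefficients 1,3,3,2,-1,-2,-1,2,3,1,-1,0,1,1,0,0,0,0,0,0,0 for degrees 0…20.
Finally multiplying by (1 + t + t⁵), the product of all factors after the first has coefficients 1,4,6,5,1,-2,0,4,7,3,-2,-2,3,5,2,-1,0,1,1,0,0 for degrees 0…20.
[t²⁰] = 1·0 + 4·1 + 6·2 + 4·(-2) + 1·7 = 15.

15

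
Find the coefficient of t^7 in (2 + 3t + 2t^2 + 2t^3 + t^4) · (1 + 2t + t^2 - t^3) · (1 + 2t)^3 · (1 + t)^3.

1186

(2 + 3t + 2t^2 + 2t^3 + t^4) has coefficients 2,3,2,2,1 for degrees 0…4.
(1 + 2t + t^2 - t^3) has coefficients 1,2,1,-1,0,0,0,0 for degrees 0…7.
Multiplying by (1 + 2t)^3 gives running coefficients 1,8,25,37,22,-4,-8,0 for degrees 0…7.
Finally multiplying by (1 + t)^3, the product of all factors after the first has coefficients 1,11,52,137,216,198,83,-14 for degrees 0…7.
[t^7] = 2·(-14) + 3·83 + 2·198 + 2·216 + 1·137 = 1186.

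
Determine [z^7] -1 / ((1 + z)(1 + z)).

8

The denominator gives the recurrence a_n = −2a_(n−1) − a_(n−2) for n ≥ 2; the numerator fixes a_0 = -1, a_1 = 2.
Iterating: -1, 2, -3, 4, -5, 6, -7, 8, so a_7 = 8.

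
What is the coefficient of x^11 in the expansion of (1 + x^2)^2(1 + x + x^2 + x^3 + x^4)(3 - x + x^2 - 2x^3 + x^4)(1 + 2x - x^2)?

(1 + x^2)^2 has coefficients 1,0,2,0,1 for degrees 0…4.
(1 + x + x^2 + x^3 + x^4) has coefficients 1,1,1,1,1,0,0,0,0,0,0,0 for degrees 0…11.
Multiplying by (3 - x + x^2 - 2x^3 + x^4) gives running coefficients 3,2,3,1,2,-1,0,-1,1,0,0,0 for degrees 0…11.
Finally multiplying by (1 + 2x - x^2), the product of all factors after the first has coefficients 3,8,4,5,1,2,-4,0,-1,3,-1,0 for degrees 0…11.
[x^11] = 1·0 + 2·3 + 1·0 = 6.

6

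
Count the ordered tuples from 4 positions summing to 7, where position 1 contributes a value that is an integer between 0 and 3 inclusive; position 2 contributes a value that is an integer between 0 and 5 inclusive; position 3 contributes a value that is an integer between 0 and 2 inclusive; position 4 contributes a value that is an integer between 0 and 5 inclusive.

The generating function for the choices is (1 + x + x² + x³)·(1 + x + x² + x³ + x⁴ + x⁵)·(1 + x + x²)·(1 + x + x² + x³ + x⁴ + x⁵); the count is [x⁷].
(1 + x + x² + x³) has coefficients 1,1,1,1 for degrees 0…3.
(1 + x + x² + x³ + x⁴ + x⁵) has coefficients 1,1,1,1,1,1,0,0 for degrees 0…7.
Multiplying by (1 + x + x²) gives running coefficients 1,2,3,3,3,3,2,1 for degrees 0…7.
Finally multiplying by (1 + x + x² + x³ + x⁴ + x⁵), the product of all factors after the first has coefficients 1,3,6,9,12,15,16,15 for degrees 0…7.
[x⁷] = 1·15 + 1·16 + 1·15 + 1·12 = 58.

58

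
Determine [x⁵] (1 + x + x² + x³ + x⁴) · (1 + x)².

3

(1 + x + x² + x³ + x⁴) has coefficients 1,1,1,1,1 for degrees 0…4.
(1 + x)² has coefficients 1,2,1,0,0,0 for degrees 0…5.
[x⁵] = 1·0 + 1·0 + 1·0 + 1·1 + 1·2 = 3.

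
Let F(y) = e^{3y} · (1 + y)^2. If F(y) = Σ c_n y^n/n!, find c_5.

1593

The EGF product rule gives c_5 = Σ_{k_1+k_2=5} C(5; k_1,k_2) · ∏ g_i(k_i), where e^{3y} gives (3)^k; (1+y)^2 gives the falling factorial (2)_k.
g_1(k) for k = 0…5: 1, 3, 9, 27, 81, 243.
g_2(k) for k = 0…5: 1, 2, 2, 0, 0, 0.
c_5 = Σ_k C(5,k)·g_1(k)·g_2(5−k) = 10·27·2 + 5·81·2 + 1·243·1 = 540 + 810 + 243 = 1593.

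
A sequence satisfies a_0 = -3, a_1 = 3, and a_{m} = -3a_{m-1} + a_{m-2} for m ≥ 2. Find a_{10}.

The ordinary generating function has denominator 1 + 3z - z^2.
Iterating the recurrence: a_0,…,a_{10} = -3, 3, -12, 39, -129, 426, -1407, 4647, -15348, 50691, -167421.

-167421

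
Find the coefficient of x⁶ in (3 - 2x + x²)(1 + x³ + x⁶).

(3 - 2x + x²) has coefficients 3,-2,1 for degrees 0…2.
(1 + x³ + x⁶) has coefficients 1,0,0,1,0,0,1 for degrees 0…6.
[x⁶] = 3·1 − 2·0 + 1·0 = 3.

3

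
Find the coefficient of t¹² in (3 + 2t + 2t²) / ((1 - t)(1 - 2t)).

The denominator gives the recurrence a_n = 3a_(n−1) − 2a_(n−2) for n ≥ 3; the numerator fixes a_0 = 3, a_1 = 11, a_2 = 29.
Iterating: 3, 11, 29, 65, 137, 281, 569, 1145, 2297, 4601, 9209, 18425, 36857, so a_12 = 36857.

36857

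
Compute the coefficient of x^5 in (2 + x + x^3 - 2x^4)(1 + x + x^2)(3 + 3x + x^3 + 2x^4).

3

(2 + x + x^3 - 2x^4) has coefficients 2,1,0,1,-2 for degrees 0…4.
(1 + x + x^2) has coefficients 1,1,1,0,0,0 for degrees 0…5.
Finally multiplying by (3 + 3x + x^3 + 2x^4), the product of all factors after the first has coefficients 3,6,6,4,3,3 for degrees 0…5.
[x^5] = 2·3 + 1·3 + 1·6 − 2·6 = 3.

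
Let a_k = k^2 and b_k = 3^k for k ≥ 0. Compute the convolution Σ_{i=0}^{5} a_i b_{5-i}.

The convolution is the t^5 coefficient of A(t)B(t).
Σ = 0·243 + 1·81 + 4·27 + 9·9 + 16·3 + 25·1 = 343.

343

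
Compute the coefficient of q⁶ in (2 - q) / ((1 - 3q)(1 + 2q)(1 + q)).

Partial fractions give a closed form: a_n = (3/4)·3^n + (2)·(-2)^n + (-3/4)·(-1)^n.
At n = 6: a_6 = 674.

674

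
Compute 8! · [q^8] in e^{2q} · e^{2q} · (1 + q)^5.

9035776

The EGF product rule gives c_8 = Σ_{k_1+k_2+k_3=8} C(8; k_1,k_2,k_3) · ∏ g_i(k_i), where e^{2q} gives (2)^k; e^{2q} gives (2)^k; (1+q)^5 gives the falling factorial (5)_k.
g_1(k) for k = 0…8: 1, 2, 4, 8, 16, 32, 64, 128, 256.
g_2(k) for k = 0…8: 1, 2, 4, 8, 16, 32, 64, 128, 256.
g_3(k) for k = 0…8: 1, 5, 20, 60, 120, 120, 0, 0, 0.
First combine the last two factors: h(k) = Σ_j C(k,j)·g_2(j)·g_3(k−j) for k = 0…8: 1, 7, 44, 248, 1256, 5752, 24064, 93088, 336896.
c_8 = Σ_k C(8,k)·g_1(k)·h(8−k) = 1·1·336896 + 8·2·93088 + 28·4·24064 + 56·8·5752 + 70·16·1256 + 56·32·248 + 28·64·44 + 8·128·7 + 1·256·1 = 336896 + 1489408 + 2695168 + 2576896 + 1406720 + 444416 + 78848 + 7168 + 256 = 9035776.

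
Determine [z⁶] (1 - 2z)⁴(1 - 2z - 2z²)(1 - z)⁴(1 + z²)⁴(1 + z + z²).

(1 - 2z)⁴ has coefficients 1,-8,24,-32,16 for degrees 0…4.
(1 - 2z - 2z²) has coefficients 1,-2,-2,0,0,0,0 for degrees 0…6.
Multiplying by (1 - z)⁴ gives running coefficients 1,-6,12,-8,-3,6,-2 for degrees 0…6.
Multiplying by (1 + z²)⁴ gives running coefficients 1,-6,16,-32,51,-62,62 for degrees 0…6.
Finally multiplying by (1 + z + z²), the product of all factors after the first has coefficients 1,-5,11,-22,35,-43,51 for degrees 0…6.
[z⁶] = 1·51 − 8·(-43) + 24·35 − 32·(-22) + 16·11 = 2115.

2115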